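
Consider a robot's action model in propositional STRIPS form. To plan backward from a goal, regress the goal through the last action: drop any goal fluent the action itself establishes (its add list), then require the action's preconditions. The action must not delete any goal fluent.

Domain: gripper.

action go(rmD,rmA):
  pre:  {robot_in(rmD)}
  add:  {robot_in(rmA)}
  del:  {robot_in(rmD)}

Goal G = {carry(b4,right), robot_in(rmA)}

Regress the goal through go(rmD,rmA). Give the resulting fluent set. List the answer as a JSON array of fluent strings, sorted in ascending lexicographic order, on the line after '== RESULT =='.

Regress:
  G ∩ del = {}  (empty — regression defined)
  G \ add = {carry(b4,right), robot_in(rmA)} \ {robot_in(rmA)} = {carry(b4,right)}
  ∪ pre   = {carry(b4,right)} ∪ {robot_in(rmD)}
          = {carry(b4,right), robot_in(rmD)}

== RESULT ==
["carry(b4,right)", "robot_in(rmD)"]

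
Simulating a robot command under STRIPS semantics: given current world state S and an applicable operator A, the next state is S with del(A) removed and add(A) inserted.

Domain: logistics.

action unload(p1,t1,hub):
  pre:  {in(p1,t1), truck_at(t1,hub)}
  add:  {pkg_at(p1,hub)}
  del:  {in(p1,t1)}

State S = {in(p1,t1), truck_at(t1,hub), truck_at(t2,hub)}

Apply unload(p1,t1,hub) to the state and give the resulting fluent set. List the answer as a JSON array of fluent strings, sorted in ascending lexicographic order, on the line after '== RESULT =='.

Compute (S \ del) ∪ add:
  pre ⊆ S: {in(p1,t1), truck_at(t1,hub)} ⊆ S  — applicable
  S \ del = {truck_at(t1,hub), truck_at(t2,hub)}
  ∪ add   = {pkg_at(p1,hub), truck_at(t1,hub), truck_at(t2,hub)}

== RESULT ==
["pkg_at(p1,hub)", "truck_at(t1,hub)", "truck_at(t2,hub)"]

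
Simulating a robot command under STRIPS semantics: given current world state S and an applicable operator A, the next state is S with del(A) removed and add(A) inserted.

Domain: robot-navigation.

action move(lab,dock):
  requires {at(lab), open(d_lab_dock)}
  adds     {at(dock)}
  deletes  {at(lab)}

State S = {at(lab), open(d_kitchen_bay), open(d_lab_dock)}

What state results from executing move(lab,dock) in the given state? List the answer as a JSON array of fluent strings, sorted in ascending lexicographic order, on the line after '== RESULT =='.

Progress:
  pre ⊆ S: {at(lab), open(d_lab_dock)} ⊆ S  — applicable
  S \ del = {open(d_kitchen_bay), open(d_lab_dock)}
  ∪ add   = {at(dock), open(d_kitchen_bay), open(d_lab_dock)}

== RESULT ==
["at(dock)", "open(d_kitchen_bay)", "open(d_lab_dock)"]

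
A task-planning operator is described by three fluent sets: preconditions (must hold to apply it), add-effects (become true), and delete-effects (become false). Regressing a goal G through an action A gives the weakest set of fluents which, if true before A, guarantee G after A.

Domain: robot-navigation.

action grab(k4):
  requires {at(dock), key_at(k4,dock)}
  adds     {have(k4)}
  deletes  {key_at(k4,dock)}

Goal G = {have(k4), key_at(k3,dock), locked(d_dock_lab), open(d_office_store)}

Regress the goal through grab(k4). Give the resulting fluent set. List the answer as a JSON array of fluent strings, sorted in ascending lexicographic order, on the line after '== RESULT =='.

Compute (G \ add) ∪ pre:
  G ∩ del = {}  (empty — regression defined)
  G \ add = {have(k4), key_at(k3,dock), locked(d_dock_lab), open(d_office_store)} \ {have(k4)} = {key_at(k3,dock), locked(d_dock_lab), open(d_office_store)}
  ∪ pre   = {key_at(k3,dock), locked(d_dock_lab), open(d_office_store)} ∪ {at(dock), key_at(k4,dock)}
          = {at(dock), key_at(k3,dock), key_at(k4,dock), locked(d_dock_lab), open(d_office_store)}

== RESULT ==
["at(dock)", "key_at(k3,dock)", "key_at(k4,dock)", "locked(d_dock_lab)", "open(d_office_store)"]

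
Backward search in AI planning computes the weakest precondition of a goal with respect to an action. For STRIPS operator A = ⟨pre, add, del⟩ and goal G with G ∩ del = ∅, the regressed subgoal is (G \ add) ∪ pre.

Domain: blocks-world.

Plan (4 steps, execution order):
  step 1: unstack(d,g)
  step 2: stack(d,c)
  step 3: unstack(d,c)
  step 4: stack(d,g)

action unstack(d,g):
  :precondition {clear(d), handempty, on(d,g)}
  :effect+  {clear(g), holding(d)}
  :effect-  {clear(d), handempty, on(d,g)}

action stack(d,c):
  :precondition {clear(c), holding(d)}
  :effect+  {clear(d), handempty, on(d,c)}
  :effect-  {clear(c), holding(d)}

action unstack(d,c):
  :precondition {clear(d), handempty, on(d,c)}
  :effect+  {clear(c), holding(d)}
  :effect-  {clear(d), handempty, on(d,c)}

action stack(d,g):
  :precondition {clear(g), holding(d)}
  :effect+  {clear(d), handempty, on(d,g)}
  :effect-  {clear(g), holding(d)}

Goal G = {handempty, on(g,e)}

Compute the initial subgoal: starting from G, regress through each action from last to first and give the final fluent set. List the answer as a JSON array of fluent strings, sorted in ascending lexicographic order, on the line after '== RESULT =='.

Work backward from the goal:
  through step 4 (stack(d,g)): drop {handempty}, keep {on(g,e)}, require {clear(g), holding(d)}
    → {clear(g), holding(d), on(g,e)}
  through step 3 (unstack(d,c)): drop {holding(d)}, keep {clear(g), on(g,e)}, require {clear(d), handempty, on(d,c)}
    → {clear(d), clear(g), handempty, on(d,c), on(g,e)}
  through step 2 (stack(d,c)): drop {clear(d), handempty, on(d,c)}, keep {clear(g), on(g,e)}, require {clear(c), holding(d)}
    → {clear(c), clear(g), holding(d), on(g,e)}
  through step 1 (unstack(d,g)): drop {clear(g), holding(d)}, keep {clear(c), on(g,e)}, require {clear(d), handempty, on(d,g)}
    → {clear(c), clear(d), handempty, on(d,g), on(g,e)}

== RESULT ==
["clear(c)", "clear(d)", "handempty", "on(d,g)", "on(g,e)"]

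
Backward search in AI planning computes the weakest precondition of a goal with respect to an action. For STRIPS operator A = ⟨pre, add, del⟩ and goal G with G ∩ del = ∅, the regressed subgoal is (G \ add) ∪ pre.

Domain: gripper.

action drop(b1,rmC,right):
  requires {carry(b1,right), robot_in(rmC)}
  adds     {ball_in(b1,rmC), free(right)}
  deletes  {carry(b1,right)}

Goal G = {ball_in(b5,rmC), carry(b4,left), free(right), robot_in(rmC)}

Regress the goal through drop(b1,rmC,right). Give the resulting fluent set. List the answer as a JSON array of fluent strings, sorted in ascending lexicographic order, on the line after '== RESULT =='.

Compute (G \ add) ∪ pre:
  G ∩ del = {}  (empty — regression defined)
  G \ add = {ball_in(b5,rmC), carry(b4,left), free(right), robot_in(rmC)} \ {ball_in(b1,rmC), free(right)} = {ball_in(b5,rmC), carry(b4,left), robot_in(rmC)}
  ∪ pre   = {ball_in(b5,rmC), carry(b4,left), robot_in(rmC)} ∪ {carry(b1,right), robot_in(rmC)}
          = {ball_in(b5,rmC), carry(b1,right), carry(b4,left), robot_in(rmC)}

== RESULT ==
["ball_in(b5,rmC)", "carry(b1,right)", "carry(b4,left)", "robot_in(rmC)"]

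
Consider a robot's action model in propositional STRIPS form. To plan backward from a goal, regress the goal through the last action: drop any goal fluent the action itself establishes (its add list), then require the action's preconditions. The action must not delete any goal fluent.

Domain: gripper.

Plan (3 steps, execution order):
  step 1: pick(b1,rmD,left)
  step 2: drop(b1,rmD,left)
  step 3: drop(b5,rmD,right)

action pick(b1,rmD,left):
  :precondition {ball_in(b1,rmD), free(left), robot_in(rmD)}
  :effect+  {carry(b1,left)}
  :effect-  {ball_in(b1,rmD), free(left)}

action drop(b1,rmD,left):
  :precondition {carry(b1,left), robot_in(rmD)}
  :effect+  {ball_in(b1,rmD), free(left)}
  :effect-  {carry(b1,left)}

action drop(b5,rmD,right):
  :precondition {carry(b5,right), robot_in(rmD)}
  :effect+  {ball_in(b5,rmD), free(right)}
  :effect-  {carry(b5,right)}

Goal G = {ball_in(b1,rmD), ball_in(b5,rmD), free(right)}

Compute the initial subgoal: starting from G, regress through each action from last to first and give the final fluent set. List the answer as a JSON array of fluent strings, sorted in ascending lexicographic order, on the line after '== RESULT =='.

Regress step by step:
  through step 3 (drop(b5,rmD,right)): drop {ball_in(b5,rmD), free(right)}, keep {ball_in(b1,rmD)}, require {carry(b5,right), robot_in(rmD)}
    → {ball_in(b1,rmD), carry(b5,right), robot_in(rmD)}
  through step 2 (drop(b1,rmD,left)): drop {ball_in(b1,rmD)}, keep {carry(b5,right), robot_in(rmD)}, require {carry(b1,left), robot_in(rmD)}
    → {carry(b1,left), carry(b5,right), robot_in(rmD)}
  through step 1 (pick(b1,rmD,left)): drop {carry(b1,left)}, keep {carry(b5,right), robot_in(rmD)}, require {ball_in(b1,rmD), free(left), robot_in(rmD)}
    → {ball_in(b1,rmD), carry(b5,right), free(left), robot_in(rmD)}

== RESULT ==
["ball_in(b1,rmD)", "carry(b5,right)", "free(left)", "robot_in(rmD)"]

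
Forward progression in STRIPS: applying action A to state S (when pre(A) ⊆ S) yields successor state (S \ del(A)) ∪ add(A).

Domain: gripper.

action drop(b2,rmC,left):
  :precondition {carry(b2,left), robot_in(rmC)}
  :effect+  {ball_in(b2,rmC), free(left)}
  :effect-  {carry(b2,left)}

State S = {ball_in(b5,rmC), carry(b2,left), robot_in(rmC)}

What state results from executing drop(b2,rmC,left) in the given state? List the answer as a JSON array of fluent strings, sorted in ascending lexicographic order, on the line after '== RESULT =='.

Compute (S \ del) ∪ add:
  pre ⊆ S: {carry(b2,left), robot_in(rmC)} ⊆ S  — applicable
  S \ del = {ball_in(b5,rmC), robot_in(rmC)}
  ∪ add   = {ball_in(b2,rmC), ball_in(b5,rmC), free(left), robot_in(rmC)}

== RESULT ==
["ball_in(b2,rmC)", "ball_in(b5,rmC)", "free(left)", "robot_in(rmC)"]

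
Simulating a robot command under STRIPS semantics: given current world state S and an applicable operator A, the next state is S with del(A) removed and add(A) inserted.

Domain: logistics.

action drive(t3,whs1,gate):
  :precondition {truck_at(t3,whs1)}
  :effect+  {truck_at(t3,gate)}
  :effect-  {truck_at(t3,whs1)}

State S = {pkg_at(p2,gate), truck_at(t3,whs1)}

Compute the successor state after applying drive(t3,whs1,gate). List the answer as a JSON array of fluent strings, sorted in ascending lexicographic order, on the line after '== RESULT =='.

Compute (S \ del) ∪ add:
  pre ⊆ S: {truck_at(t3,whs1)} ⊆ S  — applicable
  S \ del = {pkg_at(p2,gate)}
  ∪ add   = {pkg_at(p2,gate), truck_at(t3,gate)}

== RESULT ==
["pkg_at(p2,gate)", "truck_at(t3,gate)"]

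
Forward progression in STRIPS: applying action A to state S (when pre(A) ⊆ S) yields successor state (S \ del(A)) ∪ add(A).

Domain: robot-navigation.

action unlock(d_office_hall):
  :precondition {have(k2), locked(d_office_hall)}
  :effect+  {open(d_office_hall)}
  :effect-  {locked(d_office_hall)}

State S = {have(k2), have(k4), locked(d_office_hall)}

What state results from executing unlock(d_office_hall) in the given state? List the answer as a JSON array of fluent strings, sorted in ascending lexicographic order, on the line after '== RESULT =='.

Compute (S \ del) ∪ add:
  pre ⊆ S: {have(k2), locked(d_office_hall)} ⊆ S  — applicable
  S \ del = {have(k2), have(k4)}
  ∪ add   = {have(k2), have(k4), open(d_office_hall)}

== RESULT ==
["have(k2)", "have(k4)", "open(d_office_hall)"]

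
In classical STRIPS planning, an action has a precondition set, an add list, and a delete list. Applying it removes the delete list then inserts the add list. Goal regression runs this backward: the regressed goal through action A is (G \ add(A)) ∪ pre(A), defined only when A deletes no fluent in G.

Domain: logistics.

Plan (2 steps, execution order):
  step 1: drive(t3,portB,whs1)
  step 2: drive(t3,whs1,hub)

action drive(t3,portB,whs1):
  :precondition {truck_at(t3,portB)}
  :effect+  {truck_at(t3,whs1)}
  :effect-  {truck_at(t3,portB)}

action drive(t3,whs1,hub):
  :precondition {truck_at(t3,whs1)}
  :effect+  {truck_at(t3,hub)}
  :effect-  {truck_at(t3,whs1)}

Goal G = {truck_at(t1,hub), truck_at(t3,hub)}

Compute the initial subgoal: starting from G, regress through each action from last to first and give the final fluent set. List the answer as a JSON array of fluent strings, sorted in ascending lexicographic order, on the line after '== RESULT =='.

Work backward from the goal:
  through step 2 (drive(t3,whs1,hub)): drop {truck_at(t3,hub)}, keep {truck_at(t1,hub)}, require {truck_at(t3,whs1)}
    → {truck_at(t1,hub), truck_at(t3,whs1)}
  through step 1 (drive(t3,portB,whs1)): drop {truck_at(t3,whs1)}, keep {truck_at(t1,hub)}, require {truck_at(t3,portB)}
    → {truck_at(t1,hub), truck_at(t3,portB)}

== RESULT ==
["truck_at(t1,hub)", "truck_at(t3,portB)"]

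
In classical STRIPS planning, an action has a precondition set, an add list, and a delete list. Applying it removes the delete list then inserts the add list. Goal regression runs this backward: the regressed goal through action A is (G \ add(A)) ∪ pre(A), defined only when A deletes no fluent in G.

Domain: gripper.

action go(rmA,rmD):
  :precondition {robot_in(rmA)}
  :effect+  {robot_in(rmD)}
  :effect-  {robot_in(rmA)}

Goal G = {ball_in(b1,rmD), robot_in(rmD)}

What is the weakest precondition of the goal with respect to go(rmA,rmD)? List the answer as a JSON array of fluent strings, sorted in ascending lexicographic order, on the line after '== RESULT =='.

Regress:
  G ∩ del = {}  (empty — regression defined)
  G \ add = {ball_in(b1,rmD), robot_in(rmD)} \ {robot_in(rmD)} = {ball_in(b1,rmD)}
  ∪ pre   = {ball_in(b1,rmD)} ∪ {robot_in(rmA)}
          = {ball_in(b1,rmD), robot_in(rmA)}

== RESULT ==
["ball_in(b1,rmD)", "robot_in(rmA)"]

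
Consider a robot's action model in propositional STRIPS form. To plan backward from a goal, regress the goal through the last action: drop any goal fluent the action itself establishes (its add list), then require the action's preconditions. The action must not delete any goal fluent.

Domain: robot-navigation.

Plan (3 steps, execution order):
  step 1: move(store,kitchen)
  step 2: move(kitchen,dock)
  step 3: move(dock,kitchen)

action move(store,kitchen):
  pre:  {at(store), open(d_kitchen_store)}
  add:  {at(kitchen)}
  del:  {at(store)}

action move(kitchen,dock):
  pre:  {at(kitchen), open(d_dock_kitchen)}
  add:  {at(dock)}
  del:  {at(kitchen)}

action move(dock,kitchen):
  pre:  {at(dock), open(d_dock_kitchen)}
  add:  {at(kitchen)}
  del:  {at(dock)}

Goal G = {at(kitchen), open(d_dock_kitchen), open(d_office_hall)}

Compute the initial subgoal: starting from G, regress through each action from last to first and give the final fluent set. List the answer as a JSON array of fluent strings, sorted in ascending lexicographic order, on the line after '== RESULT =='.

Work backward from the goal:
  through step 3 (move(dock,kitchen)): drop {at(kitchen)}, keep {open(d_dock_kitchen), open(d_office_hall)}, require {at(dock), open(d_dock_kitchen)}
    → {at(dock), open(d_dock_kitchen), open(d_office_hall)}
  through step 2 (move(kitchen,dock)): drop {at(dock)}, keep {open(d_dock_kitchen), open(d_office_hall)}, require {at(kitchen), open(d_dock_kitchen)}
    → {at(kitchen), open(d_dock_kitchen), open(d_office_hall)}
  through step 1 (move(store,kitchen)): drop {at(kitchen)}, keep {open(d_dock_kitchen), open(d_office_hall)}, require {at(store), open(d_kitchen_store)}
    → {at(store), open(d_dock_kitchen), open(d_kitchen_store), open(d_office_hall)}

== RESULT ==
["at(store)", "open(d_dock_kitchen)", "open(d_kitchen_store)", "open(d_office_hall)"]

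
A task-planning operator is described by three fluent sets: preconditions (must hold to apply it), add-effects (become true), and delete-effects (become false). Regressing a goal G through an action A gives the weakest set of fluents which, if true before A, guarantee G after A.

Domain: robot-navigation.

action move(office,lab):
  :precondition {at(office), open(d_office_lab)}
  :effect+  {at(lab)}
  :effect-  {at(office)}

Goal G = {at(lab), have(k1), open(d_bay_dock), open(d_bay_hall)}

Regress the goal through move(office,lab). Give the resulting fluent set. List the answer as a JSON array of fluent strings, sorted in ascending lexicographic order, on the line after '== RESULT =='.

Compute (G \ add) ∪ pre:
  G ∩ del = {}  (empty — regression defined)
  G \ add = {at(lab), have(k1), open(d_bay_dock), open(d_bay_hall)} \ {at(lab)} = {have(k1), open(d_bay_dock), open(d_bay_hall)}
  ∪ pre   = {have(k1), open(d_bay_dock), open(d_bay_hall)} ∪ {at(office), open(d_office_lab)}
          = {at(office), have(k1), open(d_bay_dock), open(d_bay_hall), open(d_office_lab)}

== RESULT ==
["at(office)", "have(k1)", "open(d_bay_dock)", "open(d_bay_hall)", "open(d_office_lab)"]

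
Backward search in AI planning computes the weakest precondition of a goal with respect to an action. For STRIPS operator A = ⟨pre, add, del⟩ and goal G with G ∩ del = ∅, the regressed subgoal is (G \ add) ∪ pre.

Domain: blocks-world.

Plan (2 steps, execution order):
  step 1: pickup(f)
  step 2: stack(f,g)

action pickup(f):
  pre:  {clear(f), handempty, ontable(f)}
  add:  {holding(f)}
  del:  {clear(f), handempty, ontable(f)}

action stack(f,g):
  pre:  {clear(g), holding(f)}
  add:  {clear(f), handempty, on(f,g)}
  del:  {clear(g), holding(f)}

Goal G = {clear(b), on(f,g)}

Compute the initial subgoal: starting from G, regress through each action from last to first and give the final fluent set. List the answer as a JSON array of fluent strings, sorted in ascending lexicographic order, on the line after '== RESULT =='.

Work backward from the goal:
  through step 2 (stack(f,g)): drop {on(f,g)}, keep {clear(b)}, require {clear(g), holding(f)}
    → {clear(b), clear(g), holding(f)}
  through step 1 (pickup(f)): drop {holding(f)}, keep {clear(b), clear(g)}, require {clear(f), handempty, ontable(f)}
    → {clear(b), clear(f), clear(g), handempty, ontable(f)}

== RESULT ==
["clear(b)", "clear(f)", "clear(g)", "handempty", "ontable(f)"]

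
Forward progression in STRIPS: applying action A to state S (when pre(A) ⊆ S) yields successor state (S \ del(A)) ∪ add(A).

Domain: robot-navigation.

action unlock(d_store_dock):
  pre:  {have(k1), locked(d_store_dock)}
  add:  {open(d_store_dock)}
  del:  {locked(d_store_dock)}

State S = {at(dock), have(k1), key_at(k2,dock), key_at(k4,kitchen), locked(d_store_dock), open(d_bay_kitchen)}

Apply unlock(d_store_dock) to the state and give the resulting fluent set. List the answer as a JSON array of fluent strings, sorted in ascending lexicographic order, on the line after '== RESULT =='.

Progress:
  pre ⊆ S: {have(k1), locked(d_store_dock)} ⊆ S  — applicable
  S \ del = {at(dock), have(k1), key_at(k2,dock), key_at(k4,kitchen), open(d_bay_kitchen)}
  ∪ add   = {at(dock), have(k1), key_at(k2,dock), key_at(k4,kitchen), open(d_bay_kitchen), open(d_store_dock)}

== RESULT ==
["at(dock)", "have(k1)", "key_at(k2,dock)", "key_at(k4,kitchen)", "open(d_bay_kitchen)", "open(d_store_dock)"]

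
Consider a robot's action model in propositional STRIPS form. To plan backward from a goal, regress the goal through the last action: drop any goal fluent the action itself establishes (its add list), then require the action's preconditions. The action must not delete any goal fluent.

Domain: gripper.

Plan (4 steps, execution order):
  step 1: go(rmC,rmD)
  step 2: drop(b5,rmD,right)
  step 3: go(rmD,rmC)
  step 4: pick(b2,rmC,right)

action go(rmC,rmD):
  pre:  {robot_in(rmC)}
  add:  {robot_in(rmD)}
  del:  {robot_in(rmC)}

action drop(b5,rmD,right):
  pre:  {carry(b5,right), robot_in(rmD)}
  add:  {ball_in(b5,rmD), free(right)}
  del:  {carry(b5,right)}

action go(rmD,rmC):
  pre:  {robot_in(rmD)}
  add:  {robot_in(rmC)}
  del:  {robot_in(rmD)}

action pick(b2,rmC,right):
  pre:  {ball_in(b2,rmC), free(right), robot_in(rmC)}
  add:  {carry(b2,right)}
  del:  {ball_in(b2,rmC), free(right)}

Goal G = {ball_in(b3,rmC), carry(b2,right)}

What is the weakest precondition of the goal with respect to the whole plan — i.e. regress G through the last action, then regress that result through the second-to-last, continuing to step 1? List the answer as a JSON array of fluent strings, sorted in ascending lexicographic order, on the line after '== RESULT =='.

Regress step by step:
  through step 4 (pick(b2,rmC,right)): drop {carry(b2,right)}, keep {ball_in(b3,rmC)}, require {ball_in(b2,rmC), free(right), robot_in(rmC)}
    → {ball_in(b2,rmC), ball_in(b3,rmC), free(right), robot_in(rmC)}
  through step 3 (go(rmD,rmC)): drop {robot_in(rmC)}, keep {ball_in(b2,rmC), ball_in(b3,rmC), free(right)}, require {robot_in(rmD)}
    → {ball_in(b2,rmC), ball_in(b3,rmC), free(right), robot_in(rmD)}
  through step 2 (drop(b5,rmD,right)): drop {free(right)}, keep {ball_in(b2,rmC), ball_in(b3,rmC), robot_in(rmD)}, require {carry(b5,right), robot_in(rmD)}
    → {ball_in(b2,rmC), ball_in(b3,rmC), carry(b5,right), robot_in(rmD)}
  through step 1 (go(rmC,rmD)): drop {robot_in(rmD)}, keep {ball_in(b2,rmC), ball_in(b3,rmC), carry(b5,right)}, require {robot_in(rmC)}
    → {ball_in(b2,rmC), ball_in(b3,rmC), carry(b5,right), robot_in(rmC)}

== RESULT ==
["ball_in(b2,rmC)", "ball_in(b3,rmC)", "carry(b5,right)", "robot_in(rmC)"]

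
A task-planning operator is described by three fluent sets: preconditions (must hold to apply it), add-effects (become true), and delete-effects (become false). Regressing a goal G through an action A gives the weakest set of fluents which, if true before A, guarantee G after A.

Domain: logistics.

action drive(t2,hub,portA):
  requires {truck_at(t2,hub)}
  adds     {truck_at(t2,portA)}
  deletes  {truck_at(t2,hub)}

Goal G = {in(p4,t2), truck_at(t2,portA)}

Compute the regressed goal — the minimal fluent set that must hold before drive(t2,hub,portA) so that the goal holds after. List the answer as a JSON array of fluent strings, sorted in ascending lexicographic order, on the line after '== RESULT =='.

Regress:
  G ∩ del = {}  (empty — regression defined)
  G \ add = {in(p4,t2), truck_at(t2,portA)} \ {truck_at(t2,portA)} = {in(p4,t2)}
  ∪ pre   = {in(p4,t2)} ∪ {truck_at(t2,hub)}
          = {in(p4,t2), truck_at(t2,hub)}

== RESULT ==
["in(p4,t2)", "truck_at(t2,hub)"]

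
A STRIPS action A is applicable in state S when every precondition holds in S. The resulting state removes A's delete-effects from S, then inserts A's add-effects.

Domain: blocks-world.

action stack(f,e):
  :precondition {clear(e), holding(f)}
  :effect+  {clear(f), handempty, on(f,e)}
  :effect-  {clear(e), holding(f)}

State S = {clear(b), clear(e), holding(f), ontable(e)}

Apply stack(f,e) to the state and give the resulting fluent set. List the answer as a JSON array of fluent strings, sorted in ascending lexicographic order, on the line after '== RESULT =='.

Progress:
  pre ⊆ S: {clear(e), holding(f)} ⊆ S  — applicable
  S \ del = {clear(b), ontable(e)}
  ∪ add   = {clear(b), clear(f), handempty, on(f,e), ontable(e)}

== RESULT ==
["clear(b)", "clear(f)", "handempty", "on(f,e)", "ontable(e)"]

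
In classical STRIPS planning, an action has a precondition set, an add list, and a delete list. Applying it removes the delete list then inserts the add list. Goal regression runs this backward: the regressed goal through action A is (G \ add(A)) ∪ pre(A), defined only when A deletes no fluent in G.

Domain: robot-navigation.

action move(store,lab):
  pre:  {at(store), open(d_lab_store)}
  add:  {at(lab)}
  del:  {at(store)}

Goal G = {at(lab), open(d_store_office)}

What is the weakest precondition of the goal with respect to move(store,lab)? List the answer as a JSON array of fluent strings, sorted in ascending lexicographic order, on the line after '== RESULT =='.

Compute (G \ add) ∪ pre:
  G ∩ del = {}  (empty — regression defined)
  G \ add = {at(lab), open(d_store_office)} \ {at(lab)} = {open(d_store_office)}
  ∪ pre   = {open(d_store_office)} ∪ {at(store), open(d_lab_store)}
          = {at(store), open(d_lab_store), open(d_store_office)}

== RESULT ==
["at(store)", "open(d_lab_store)", "open(d_store_office)"]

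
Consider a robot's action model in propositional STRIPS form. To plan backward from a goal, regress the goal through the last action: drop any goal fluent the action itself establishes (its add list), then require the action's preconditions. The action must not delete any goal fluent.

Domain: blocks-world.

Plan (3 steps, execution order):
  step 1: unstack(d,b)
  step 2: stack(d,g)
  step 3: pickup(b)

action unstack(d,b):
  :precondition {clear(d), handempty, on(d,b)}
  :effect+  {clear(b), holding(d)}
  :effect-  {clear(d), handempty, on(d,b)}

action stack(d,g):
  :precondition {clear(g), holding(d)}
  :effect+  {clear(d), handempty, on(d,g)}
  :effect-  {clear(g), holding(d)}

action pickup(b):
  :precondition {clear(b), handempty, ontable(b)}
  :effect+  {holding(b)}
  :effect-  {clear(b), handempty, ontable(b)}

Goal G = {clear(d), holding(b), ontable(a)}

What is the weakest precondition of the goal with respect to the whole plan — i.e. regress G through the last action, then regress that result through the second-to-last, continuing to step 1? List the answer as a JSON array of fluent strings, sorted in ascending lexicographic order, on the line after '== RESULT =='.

Work backward from the goal:
  through step 3 (pickup(b)): drop {holding(b)}, keep {clear(d), ontable(a)}, require {clear(b), handempty, ontable(b)}
    → {clear(b), clear(d), handempty, ontable(a), ontable(b)}
  through step 2 (stack(d,g)): drop {clear(d), handempty}, keep {clear(b), ontable(a), ontable(b)}, require {clear(g), holding(d)}
    → {clear(b), clear(g), holding(d), ontable(a), ontable(b)}
  through step 1 (unstack(d,b)): drop {clear(b), holding(d)}, keep {clear(g), ontable(a), ontable(b)}, require {clear(d), handempty, on(d,b)}
    → {clear(d), clear(g), handempty, on(d,b), ontable(a), ontable(b)}

== RESULT ==
["clear(d)", "clear(g)", "handempty", "on(d,b)", "ontable(a)", "ontable(b)"]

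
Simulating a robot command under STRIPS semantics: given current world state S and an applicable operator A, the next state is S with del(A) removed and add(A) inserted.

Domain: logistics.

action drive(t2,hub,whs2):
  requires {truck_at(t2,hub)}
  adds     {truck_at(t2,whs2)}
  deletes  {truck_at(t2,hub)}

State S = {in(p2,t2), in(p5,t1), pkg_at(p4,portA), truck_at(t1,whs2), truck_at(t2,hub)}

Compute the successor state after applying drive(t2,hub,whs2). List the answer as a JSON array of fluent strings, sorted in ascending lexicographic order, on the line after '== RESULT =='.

Compute (S \ del) ∪ add:
  pre ⊆ S: {truck_at(t2,hub)} ⊆ S  — applicable
  S \ del = {in(p2,t2), in(p5,t1), pkg_at(p4,portA), truck_at(t1,whs2)}
  ∪ add   = {in(p2,t2), in(p5,t1), pkg_at(p4,portA), truck_at(t1,whs2), truck_at(t2,whs2)}

== RESULT ==
["in(p2,t2)", "in(p5,t1)", "pkg_at(p4,portA)", "truck_at(t1,whs2)", "truck_at(t2,whs2)"]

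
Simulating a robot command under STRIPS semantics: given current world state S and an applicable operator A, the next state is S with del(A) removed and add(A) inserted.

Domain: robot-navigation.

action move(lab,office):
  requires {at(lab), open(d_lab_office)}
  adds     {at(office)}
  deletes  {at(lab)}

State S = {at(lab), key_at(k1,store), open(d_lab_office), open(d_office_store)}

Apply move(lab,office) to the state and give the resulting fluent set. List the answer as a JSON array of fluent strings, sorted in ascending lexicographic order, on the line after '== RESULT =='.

Progress:
  pre ⊆ S: {at(lab), open(d_lab_office)} ⊆ S  — applicable
  S \ del = {key_at(k1,store), open(d_lab_office), open(d_office_store)}
  ∪ add   = {at(office), key_at(k1,store), open(d_lab_office), open(d_office_store)}

== RESULT ==
["at(office)", "key_at(k1,store)", "open(d_lab_office)", "open(d_office_store)"]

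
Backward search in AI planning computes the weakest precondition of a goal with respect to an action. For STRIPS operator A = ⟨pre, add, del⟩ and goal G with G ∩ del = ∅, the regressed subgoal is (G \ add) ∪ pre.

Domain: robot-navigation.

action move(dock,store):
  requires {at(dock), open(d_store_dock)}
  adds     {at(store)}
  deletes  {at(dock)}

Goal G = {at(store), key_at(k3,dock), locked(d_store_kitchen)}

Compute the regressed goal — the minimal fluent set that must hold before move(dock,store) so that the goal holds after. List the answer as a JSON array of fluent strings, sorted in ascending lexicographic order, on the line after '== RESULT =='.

Compute (G \ add) ∪ pre:
  G ∩ del = {}  (empty — regression defined)
  G \ add = {at(store), key_at(k3,dock), locked(d_store_kitchen)} \ {at(store)} = {key_at(k3,dock), locked(d_store_kitchen)}
  ∪ pre   = {key_at(k3,dock), locked(d_store_kitchen)} ∪ {at(dock), open(d_store_dock)}
          = {at(dock), key_at(k3,dock), locked(d_store_kitchen), open(d_store_dock)}

== RESULT ==
["at(dock)", "key_at(k3,dock)", "locked(d_store_kitchen)", "open(d_store_dock)"]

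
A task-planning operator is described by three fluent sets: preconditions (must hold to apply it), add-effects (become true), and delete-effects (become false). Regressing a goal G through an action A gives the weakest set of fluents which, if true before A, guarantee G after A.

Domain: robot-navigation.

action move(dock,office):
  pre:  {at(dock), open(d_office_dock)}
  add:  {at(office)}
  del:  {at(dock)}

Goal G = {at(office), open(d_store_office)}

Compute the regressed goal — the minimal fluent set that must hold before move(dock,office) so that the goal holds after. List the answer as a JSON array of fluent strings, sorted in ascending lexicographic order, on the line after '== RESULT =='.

Regress:
  G ∩ del = {}  (empty — regression defined)
  G \ add = {at(office), open(d_store_office)} \ {at(office)} = {open(d_store_office)}
  ∪ pre   = {open(d_store_office)} ∪ {at(dock), open(d_office_dock)}
          = {at(dock), open(d_office_dock), open(d_store_office)}

== RESULT ==
["at(dock)", "open(d_office_dock)", "open(d_store_office)"]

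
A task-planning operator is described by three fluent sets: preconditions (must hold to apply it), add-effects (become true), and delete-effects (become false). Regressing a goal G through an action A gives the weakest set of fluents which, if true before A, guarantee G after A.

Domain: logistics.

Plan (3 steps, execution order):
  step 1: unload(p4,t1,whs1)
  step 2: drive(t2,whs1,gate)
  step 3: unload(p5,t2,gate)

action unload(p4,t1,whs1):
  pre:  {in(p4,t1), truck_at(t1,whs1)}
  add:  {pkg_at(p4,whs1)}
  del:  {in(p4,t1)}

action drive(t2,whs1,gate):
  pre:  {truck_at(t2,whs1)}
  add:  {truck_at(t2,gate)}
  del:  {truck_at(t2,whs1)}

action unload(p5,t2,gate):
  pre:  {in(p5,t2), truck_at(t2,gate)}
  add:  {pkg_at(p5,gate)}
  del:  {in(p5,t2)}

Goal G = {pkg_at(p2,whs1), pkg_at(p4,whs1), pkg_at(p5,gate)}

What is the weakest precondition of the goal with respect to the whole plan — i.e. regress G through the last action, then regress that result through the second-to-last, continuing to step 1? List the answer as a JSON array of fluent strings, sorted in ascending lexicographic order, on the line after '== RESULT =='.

Regress step by step:
  through step 3 (unload(p5,t2,gate)): drop {pkg_at(p5,gate)}, keep {pkg_at(p2,whs1), pkg_at(p4,whs1)}, require {in(p5,t2), truck_at(t2,gate)}
    → {in(p5,t2), pkg_at(p2,whs1), pkg_at(p4,whs1), truck_at(t2,gate)}
  through step 2 (drive(t2,whs1,gate)): drop {truck_at(t2,gate)}, keep {in(p5,t2), pkg_at(p2,whs1), pkg_at(p4,whs1)}, require {truck_at(t2,whs1)}
    → {in(p5,t2), pkg_at(p2,whs1), pkg_at(p4,whs1), truck_at(t2,whs1)}
  through step 1 (unload(p4,t1,whs1)): drop {pkg_at(p4,whs1)}, keep {in(p5,t2), pkg_at(p2,whs1), truck_at(t2,whs1)}, require {in(p4,t1), truck_at(t1,whs1)}
    → {in(p4,t1), in(p5,t2), pkg_at(p2,whs1), truck_at(t1,whs1), truck_at(t2,whs1)}

== RESULT ==
["in(p4,t1)", "in(p5,t2)", "pkg_at(p2,whs1)", "truck_at(t1,whs1)", "truck_at(t2,whs1)"]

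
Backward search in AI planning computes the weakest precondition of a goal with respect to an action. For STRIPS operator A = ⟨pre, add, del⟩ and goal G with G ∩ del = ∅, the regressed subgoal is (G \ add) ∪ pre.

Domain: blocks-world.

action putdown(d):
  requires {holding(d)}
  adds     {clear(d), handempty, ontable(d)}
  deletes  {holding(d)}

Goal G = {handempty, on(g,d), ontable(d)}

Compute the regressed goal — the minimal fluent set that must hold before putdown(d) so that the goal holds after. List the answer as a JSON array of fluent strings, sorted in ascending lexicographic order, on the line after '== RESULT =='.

Compute (G \ add) ∪ pre:
  G ∩ del = {}  (empty — regression defined)
  G \ add = {handempty, on(g,d), ontable(d)} \ {clear(d), handempty, ontable(d)} = {on(g,d)}
  ∪ pre   = {on(g,d)} ∪ {holding(d)}
          = {holding(d), on(g,d)}

== RESULT ==
["holding(d)", "on(g,d)"]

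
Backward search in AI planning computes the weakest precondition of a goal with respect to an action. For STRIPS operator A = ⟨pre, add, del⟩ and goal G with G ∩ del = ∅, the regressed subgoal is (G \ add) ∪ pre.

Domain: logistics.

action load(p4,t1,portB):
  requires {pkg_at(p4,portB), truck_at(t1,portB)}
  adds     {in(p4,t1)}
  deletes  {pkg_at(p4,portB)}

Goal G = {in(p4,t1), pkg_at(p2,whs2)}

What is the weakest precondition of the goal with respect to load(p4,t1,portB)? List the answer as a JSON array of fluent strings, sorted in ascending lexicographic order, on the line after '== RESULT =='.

Regress:
  G ∩ del = {}  (empty — regression defined)
  G \ add = {in(p4,t1), pkg_at(p2,whs2)} \ {in(p4,t1)} = {pkg_at(p2,whs2)}
  ∪ pre   = {pkg_at(p2,whs2)} ∪ {pkg_at(p4,portB), truck_at(t1,portB)}
          = {pkg_at(p2,whs2), pkg_at(p4,portB), truck_at(t1,portB)}

== RESULT ==
["pkg_at(p2,whs2)", "pkg_at(p4,portB)", "truck_at(t1,portB)"]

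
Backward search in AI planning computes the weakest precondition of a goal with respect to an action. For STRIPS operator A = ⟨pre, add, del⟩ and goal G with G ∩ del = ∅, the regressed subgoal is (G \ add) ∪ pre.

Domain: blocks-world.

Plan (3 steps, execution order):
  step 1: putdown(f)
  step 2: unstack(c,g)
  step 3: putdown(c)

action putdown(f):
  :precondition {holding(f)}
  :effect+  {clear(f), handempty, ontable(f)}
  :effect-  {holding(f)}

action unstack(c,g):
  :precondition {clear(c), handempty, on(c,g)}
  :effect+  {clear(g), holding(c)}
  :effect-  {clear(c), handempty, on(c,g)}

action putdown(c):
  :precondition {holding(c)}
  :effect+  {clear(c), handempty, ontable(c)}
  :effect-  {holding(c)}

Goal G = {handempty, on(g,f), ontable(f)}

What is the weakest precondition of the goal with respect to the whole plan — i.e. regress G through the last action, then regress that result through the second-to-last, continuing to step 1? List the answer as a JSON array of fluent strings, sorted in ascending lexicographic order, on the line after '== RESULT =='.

Work backward from the goal:
  through step 3 (putdown(c)): drop {handempty}, keep {on(g,f), ontable(f)}, require {holding(c)}
    → {holding(c), on(g,f), ontable(f)}
  through step 2 (unstack(c,g)): drop {holding(c)}, keep {on(g,f), ontable(f)}, require {clear(c), handempty, on(c,g)}
    → {clear(c), handempty, on(c,g), on(g,f), ontable(f)}
  through step 1 (putdown(f)): drop {handempty, ontable(f)}, keep {clear(c), on(c,g), on(g,f)}, require {holding(f)}
    → {clear(c), holding(f), on(c,g), on(g,f)}

== RESULT ==
["clear(c)", "holding(f)", "on(c,g)", "on(g,f)"]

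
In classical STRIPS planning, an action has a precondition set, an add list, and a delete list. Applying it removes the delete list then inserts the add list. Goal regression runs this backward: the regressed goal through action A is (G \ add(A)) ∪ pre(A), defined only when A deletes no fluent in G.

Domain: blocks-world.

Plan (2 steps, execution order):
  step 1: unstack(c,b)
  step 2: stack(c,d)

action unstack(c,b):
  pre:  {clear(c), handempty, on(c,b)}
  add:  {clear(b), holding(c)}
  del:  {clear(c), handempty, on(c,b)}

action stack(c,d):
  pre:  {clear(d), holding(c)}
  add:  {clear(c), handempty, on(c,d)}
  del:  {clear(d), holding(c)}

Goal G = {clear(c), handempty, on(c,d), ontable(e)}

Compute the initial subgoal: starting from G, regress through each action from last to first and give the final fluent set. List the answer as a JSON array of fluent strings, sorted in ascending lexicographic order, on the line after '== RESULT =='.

Regress step by step:
  through step 2 (stack(c,d)): drop {clear(c), handempty, on(c,d)}, keep {ontable(e)}, require {clear(d), holding(c)}
    → {clear(d), holding(c), ontable(e)}
  through step 1 (unstack(c,b)): drop {holding(c)}, keep {clear(d), ontable(e)}, require {clear(c), handempty, on(c,b)}
    → {clear(c), clear(d), handempty, on(c,b), ontable(e)}

== RESULT ==
["clear(c)", "clear(d)", "handempty", "on(c,b)", "ontable(e)"]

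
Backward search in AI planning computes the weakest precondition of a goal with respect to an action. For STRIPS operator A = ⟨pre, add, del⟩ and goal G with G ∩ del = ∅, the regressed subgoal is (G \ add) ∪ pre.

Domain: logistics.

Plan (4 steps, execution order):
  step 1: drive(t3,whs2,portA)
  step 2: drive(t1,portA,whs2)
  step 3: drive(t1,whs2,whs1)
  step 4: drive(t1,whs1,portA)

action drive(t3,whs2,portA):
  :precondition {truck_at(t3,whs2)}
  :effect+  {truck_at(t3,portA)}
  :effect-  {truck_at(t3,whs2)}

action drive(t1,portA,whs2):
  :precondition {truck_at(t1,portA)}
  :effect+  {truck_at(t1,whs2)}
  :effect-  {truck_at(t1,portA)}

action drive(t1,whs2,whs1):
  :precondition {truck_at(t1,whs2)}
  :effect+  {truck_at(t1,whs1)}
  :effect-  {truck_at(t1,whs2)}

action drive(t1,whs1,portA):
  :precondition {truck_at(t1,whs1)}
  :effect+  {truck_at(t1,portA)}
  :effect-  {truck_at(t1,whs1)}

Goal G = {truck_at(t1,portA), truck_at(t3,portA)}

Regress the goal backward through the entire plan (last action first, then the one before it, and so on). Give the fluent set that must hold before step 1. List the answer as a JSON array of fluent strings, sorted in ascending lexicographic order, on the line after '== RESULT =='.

Work backward from the goal:
  through step 4 (drive(t1,whs1,portA)): drop {truck_at(t1,portA)}, keep {truck_at(t3,portA)}, require {truck_at(t1,whs1)}
    → {truck_at(t1,whs1), truck_at(t3,portA)}
  through step 3 (drive(t1,whs2,whs1)): drop {truck_at(t1,whs1)}, keep {truck_at(t3,portA)}, require {truck_at(t1,whs2)}
    → {truck_at(t1,whs2), truck_at(t3,portA)}
  through step 2 (drive(t1,portA,whs2)): drop {truck_at(t1,whs2)}, keep {truck_at(t3,portA)}, require {truck_at(t1,portA)}
    → {truck_at(t1,portA), truck_at(t3,portA)}
  through step 1 (drive(t3,whs2,portA)): drop {truck_at(t3,portA)}, keep {truck_at(t1,portA)}, require {truck_at(t3,whs2)}
    → {truck_at(t1,portA), truck_at(t3,whs2)}

== RESULT ==
["truck_at(t1,portA)", "truck_at(t3,whs2)"]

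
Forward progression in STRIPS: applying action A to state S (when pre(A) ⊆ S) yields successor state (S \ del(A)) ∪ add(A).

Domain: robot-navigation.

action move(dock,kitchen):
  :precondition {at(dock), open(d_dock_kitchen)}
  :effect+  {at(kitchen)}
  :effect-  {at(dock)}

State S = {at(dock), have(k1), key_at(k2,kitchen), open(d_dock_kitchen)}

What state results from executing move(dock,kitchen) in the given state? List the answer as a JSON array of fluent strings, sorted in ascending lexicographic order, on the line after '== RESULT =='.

Compute (S \ del) ∪ add:
  pre ⊆ S: {at(dock), open(d_dock_kitchen)} ⊆ S  — applicable
  S \ del = {have(k1), key_at(k2,kitchen), open(d_dock_kitchen)}
  ∪ add   = {at(kitchen), have(k1), key_at(k2,kitchen), open(d_dock_kitchen)}

== RESULT ==
["at(kitchen)", "have(k1)", "key_at(k2,kitchen)", "open(d_dock_kitchen)"]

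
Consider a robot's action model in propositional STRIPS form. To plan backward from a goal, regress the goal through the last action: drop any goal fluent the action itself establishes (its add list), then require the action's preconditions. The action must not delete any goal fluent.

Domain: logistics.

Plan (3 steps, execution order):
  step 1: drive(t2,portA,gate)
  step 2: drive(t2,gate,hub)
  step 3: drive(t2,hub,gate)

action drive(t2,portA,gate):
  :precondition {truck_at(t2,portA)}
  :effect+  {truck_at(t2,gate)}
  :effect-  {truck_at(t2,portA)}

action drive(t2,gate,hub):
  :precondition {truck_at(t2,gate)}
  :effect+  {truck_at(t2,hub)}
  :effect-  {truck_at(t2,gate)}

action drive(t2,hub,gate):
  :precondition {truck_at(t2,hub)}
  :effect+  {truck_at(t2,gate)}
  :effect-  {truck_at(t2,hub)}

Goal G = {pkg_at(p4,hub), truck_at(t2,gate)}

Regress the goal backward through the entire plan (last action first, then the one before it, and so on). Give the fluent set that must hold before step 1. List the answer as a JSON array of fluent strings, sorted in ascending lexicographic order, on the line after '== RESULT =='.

Work backward from the goal:
  through step 3 (drive(t2,hub,gate)): drop {truck_at(t2,gate)}, keep {pkg_at(p4,hub)}, require {truck_at(t2,hub)}
    → {pkg_at(p4,hub), truck_at(t2,hub)}
  through step 2 (drive(t2,gate,hub)): drop {truck_at(t2,hub)}, keep {pkg_at(p4,hub)}, require {truck_at(t2,gate)}
    → {pkg_at(p4,hub), truck_at(t2,gate)}
  through step 1 (drive(t2,portA,gate)): drop {truck_at(t2,gate)}, keep {pkg_at(p4,hub)}, require {truck_at(t2,portA)}
    → {pkg_at(p4,hub), truck_at(t2,portA)}

== RESULT ==
["pkg_at(p4,hub)", "truck_at(t2,portA)"]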